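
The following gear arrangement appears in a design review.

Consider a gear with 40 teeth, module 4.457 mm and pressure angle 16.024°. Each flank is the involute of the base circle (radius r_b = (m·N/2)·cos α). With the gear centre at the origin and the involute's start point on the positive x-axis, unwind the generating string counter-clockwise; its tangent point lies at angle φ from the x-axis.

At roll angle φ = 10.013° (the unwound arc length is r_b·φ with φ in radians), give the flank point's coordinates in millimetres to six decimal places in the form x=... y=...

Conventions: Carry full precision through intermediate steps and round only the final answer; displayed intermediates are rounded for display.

x=86.974919 y=0.151963

recognized (one wheel, involute flank): single-mesh tooth geometry, m = 4.457, N = 40
pitch radius r_p = m·N/2 = 4.457·40/2 = 89.140000
base radius r_b = r_p·cos α = 89.140000·cos 16.024° = 85.676568
roll angle φ = 10.013° = 0.17475982 rad
x = r_b·(cos φ + φ·sin φ) = 86.974919
y = r_b·(sin φ − φ·cos φ) = 0.151963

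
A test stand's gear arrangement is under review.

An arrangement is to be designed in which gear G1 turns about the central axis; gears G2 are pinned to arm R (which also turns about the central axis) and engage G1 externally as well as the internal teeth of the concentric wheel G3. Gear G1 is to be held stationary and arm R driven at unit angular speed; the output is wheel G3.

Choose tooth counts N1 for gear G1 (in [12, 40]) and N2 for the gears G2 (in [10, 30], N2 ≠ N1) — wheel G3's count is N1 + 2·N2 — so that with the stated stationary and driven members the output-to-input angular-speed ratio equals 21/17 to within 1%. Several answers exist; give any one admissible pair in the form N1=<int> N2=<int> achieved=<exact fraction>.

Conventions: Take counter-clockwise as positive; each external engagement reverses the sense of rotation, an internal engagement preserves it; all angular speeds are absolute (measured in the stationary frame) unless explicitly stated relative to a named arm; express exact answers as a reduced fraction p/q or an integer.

planetary set to be sized for 21/17 (Willis relation)
Willis with ω_sun = 0: ω_ring/ω_arm = (N1+N3)/N3; set equal to 21/17  ⇒  N3/N1 = 1/(21/17 − 1) = 17/4
N3 = N1 + 2·N2  ⇒  N2/N1 = (N3/N1 − 1)/2 = (17/4 − 1)/2 = 13/8
smallest multiple with N1 ≥ 12 and N2 ≥ 10: k = 2  ⇒  N1 = 2·8 = 16, N2 = 2·13 = 26 (N1 ≤ 40, N2 ≤ 30, N2 ≠ N1 ✓), N3 = 16 + 2·26 = 68
check: (N1+N3)/N3 with N1 = 16, N3 = 68 gives 21/17; |achieved − target| = 0 ≤ 21/1700 ✓

N1=16 N2=26 achieved=21/17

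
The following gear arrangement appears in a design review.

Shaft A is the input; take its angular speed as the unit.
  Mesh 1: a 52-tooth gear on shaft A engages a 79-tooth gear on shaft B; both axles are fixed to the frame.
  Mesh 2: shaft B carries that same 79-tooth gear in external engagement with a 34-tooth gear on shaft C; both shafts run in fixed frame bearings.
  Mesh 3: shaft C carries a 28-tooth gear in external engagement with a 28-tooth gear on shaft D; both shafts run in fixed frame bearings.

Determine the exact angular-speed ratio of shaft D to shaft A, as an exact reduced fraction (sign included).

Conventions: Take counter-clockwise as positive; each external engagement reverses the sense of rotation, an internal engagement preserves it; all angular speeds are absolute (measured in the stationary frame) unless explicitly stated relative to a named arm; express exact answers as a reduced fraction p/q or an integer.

class = fixed-axis compound train [3 meshes; 3 ratios multiply, 3 sense flips]
mesh 1 [52T→79T]: running ratio 52/79, sense −
mesh 2 [79T→34T]: running ratio 26/17, sense +
mesh 3 [28T→28T]: running ratio 26/17, sense −
ω_out/ω_in = -26/17

-26/17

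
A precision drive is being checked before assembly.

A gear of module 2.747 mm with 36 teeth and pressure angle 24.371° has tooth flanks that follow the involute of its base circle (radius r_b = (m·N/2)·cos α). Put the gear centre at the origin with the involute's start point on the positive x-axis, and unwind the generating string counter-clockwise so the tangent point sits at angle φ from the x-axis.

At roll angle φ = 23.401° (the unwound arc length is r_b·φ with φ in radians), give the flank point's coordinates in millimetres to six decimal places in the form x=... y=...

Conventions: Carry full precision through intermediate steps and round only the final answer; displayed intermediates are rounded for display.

x=48.641358 y=1.005890

single-mesh involute tooth geometry (36T wheel at module 2.747)
pitch radius r_p = m·N/2 = 2.747·36/2 = 49.446000
base radius r_b = r_p·cos α = 49.446000·cos 24.371° = 45.039997
roll angle φ = 23.401° = 0.40842450 rad
x = r_b·(cos φ + φ·sin φ) = 48.641358
y = r_b·(sin φ − φ·cos φ) = 1.005890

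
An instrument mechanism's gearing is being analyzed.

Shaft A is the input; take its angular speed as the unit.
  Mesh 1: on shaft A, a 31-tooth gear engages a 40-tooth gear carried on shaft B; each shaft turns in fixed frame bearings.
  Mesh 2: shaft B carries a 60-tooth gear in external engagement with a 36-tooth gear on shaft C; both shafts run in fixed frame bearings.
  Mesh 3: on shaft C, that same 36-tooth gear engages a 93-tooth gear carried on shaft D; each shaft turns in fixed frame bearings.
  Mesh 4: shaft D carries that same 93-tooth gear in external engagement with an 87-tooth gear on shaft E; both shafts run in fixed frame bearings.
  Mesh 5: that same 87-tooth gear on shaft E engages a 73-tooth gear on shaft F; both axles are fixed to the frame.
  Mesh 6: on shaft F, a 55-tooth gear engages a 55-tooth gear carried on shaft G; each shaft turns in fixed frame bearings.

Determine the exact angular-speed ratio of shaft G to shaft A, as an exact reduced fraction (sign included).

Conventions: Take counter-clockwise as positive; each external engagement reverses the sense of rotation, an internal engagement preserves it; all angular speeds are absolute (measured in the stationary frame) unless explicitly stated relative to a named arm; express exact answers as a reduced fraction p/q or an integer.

93/146

class = fixed-axis compound train [6 meshes; 6 ratios multiply, 6 sense flips]
mesh 1 [31T→40T]: running ratio 31/40, sense −
mesh 2 [60T→36T]: running ratio 31/24, sense +
mesh 3 [36T→93T]: running ratio 1/2, sense −
mesh 4 [93T→87T]: running ratio 31/58, sense +
mesh 5 [87T→73T]: running ratio 93/146, sense −
mesh 6 [55T→55T]: running ratio 93/146, sense +
ω_out/ω_in = 93/146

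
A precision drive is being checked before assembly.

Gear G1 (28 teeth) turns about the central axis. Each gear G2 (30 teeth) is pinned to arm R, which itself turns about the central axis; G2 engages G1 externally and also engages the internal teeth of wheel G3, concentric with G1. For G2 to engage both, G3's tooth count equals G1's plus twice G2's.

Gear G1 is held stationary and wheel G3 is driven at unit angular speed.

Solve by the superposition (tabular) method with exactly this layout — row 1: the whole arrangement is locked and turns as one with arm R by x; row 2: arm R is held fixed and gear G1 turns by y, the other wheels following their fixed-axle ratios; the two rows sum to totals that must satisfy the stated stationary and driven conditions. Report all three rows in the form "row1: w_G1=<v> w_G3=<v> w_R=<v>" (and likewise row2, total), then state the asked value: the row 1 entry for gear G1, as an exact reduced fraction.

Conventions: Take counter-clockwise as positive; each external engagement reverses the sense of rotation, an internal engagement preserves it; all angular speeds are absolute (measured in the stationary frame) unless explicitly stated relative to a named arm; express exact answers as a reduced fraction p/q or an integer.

row1: w_G1=22/29 w_G3=22/29 w_R=22/29
row2: w_G1=-22/29 w_G3=7/29 w_R=0
total: w_G1=0 w_G3=1 w_R=22/29
asked value: 22/29

planetary set (28T centre, 30T on arm, 88T internal) — Willis relation
row 1: whole set turns with the arm by x
superposition row 2 [arm held]: sun y, ring −(28/88)·y, arm 0
boundary: total ω_sun = x + y = 0 and total ω_ring = x − (28/88)·y = 1  ⇒  y = -22/29, x = 22/29
row 2 ring = −(28/88)·(-22/29) = 7/29
totals (row 1 + row 2): sun 22/29 + (-22/29) = 0, ring 22/29 + 7/29 = 1, arm 22/29 + 0 = 22/29
asked cell (row1, sun) = 22/29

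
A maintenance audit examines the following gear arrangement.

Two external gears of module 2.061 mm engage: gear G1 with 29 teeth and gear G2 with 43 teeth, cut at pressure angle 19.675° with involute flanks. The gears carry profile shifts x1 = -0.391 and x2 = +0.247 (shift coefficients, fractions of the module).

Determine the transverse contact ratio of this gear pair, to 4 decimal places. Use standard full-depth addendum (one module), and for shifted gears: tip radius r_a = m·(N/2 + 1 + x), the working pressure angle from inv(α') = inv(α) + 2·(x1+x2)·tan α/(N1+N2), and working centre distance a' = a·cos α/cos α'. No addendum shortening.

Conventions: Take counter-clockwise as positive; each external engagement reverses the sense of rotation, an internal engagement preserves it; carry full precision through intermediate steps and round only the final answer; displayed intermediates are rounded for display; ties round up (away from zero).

1.7455

recognized (one external pair, fixed centres): single-mesh tooth geometry, m = 2.061, N1 = 29, N2 = 43
base radii: r_b1 = 28.139769, r_b2 = 41.724486
tip radii: r_a1 = 31.139649, r_a2 = 46.881567
inv(α') = inv(19.675°) + 2·(-0.391+0.247)·tan α/(29+43) = 0.01273587  ⇒  α' = 19.01006°
a' = a·cos α / cos α' = 74.1960·cos 19.675°/cos 19.01006° = 73.894348
action lengths: √(r_a1²−r_b1²) = 13.335333, √(r_a2²−r_b2²) = 21.376357
base pitch p_b = π·m·cos α = 6.096806
CR = (13.335333 + 21.376357 − 73.894348·sin 19.01006°)/6.096806 = 1.745468
contact ratio ≈ 1.7455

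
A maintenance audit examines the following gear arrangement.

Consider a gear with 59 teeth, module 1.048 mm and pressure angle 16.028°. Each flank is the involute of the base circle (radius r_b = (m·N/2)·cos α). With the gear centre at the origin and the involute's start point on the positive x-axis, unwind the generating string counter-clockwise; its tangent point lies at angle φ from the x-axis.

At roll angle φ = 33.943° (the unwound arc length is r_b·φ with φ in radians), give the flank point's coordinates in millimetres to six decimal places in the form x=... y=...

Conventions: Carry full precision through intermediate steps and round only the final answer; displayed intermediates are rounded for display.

class = single-mesh tooth geometry [base-circle involute, m = 1.048, 59T]
pitch radius r_p = m·N/2 = 1.048·59/2 = 30.916000
base radius r_b = r_p·cos α = 30.916000·cos 16.028° = 29.714199
roll angle φ = 33.943° = 0.59241711 rad
x = r_b·(cos φ + φ·sin φ) = 34.479766
y = r_b·(sin φ − φ·cos φ) = 1.987954

x=34.479766 y=1.987954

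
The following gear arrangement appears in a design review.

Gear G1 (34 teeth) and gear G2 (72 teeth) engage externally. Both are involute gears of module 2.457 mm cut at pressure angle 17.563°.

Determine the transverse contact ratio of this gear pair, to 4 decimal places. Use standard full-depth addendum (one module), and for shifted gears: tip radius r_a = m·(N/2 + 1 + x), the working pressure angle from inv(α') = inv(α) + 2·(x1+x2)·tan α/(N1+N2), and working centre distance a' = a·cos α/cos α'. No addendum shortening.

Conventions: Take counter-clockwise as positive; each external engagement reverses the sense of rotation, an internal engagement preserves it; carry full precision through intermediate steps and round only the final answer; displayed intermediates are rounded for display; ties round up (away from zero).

1.8890

recognized (one external pair, fixed centres): single-mesh tooth geometry, m = 2.457, N1 = 34, N2 = 72
base radii: r_b1 = 39.821969, r_b2 = 84.328875
tip radii: r_a1 = 44.226000, r_a2 = 90.909000
no profile shift: α' = α, a' = a
action lengths: √(r_a1²−r_b1²) = 19.239280, √(r_a2²−r_b2²) = 33.957137
base pitch p_b = π·m·cos α = 7.359083
CR = (19.239280 + 33.957137 − 130.221000·sin 17.56300°)/7.359083 = 1.889050
contact ratio ≈ 1.8890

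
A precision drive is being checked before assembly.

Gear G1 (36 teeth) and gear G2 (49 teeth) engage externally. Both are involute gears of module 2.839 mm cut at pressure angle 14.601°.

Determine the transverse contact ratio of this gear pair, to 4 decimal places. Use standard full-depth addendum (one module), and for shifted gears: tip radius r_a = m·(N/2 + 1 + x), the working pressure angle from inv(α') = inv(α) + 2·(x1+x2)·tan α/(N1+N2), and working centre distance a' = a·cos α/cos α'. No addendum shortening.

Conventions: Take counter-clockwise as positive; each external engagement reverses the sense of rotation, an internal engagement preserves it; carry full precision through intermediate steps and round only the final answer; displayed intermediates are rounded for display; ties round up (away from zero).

topology: single-mesh involute geometry — m = 2.839, 36T/49T pair
base radii: r_b1 = 49.451649, r_b2 = 67.309189
tip radii: r_a1 = 53.941000, r_a2 = 72.394500
no profile shift: α' = α, a' = a
action lengths: √(r_a1²−r_b1²) = 21.544509, √(r_a2²−r_b2²) = 26.654018
base pitch p_b = π·m·cos α = 8.630941
CR = (21.544509 + 26.654018 − 120.657500·sin 14.60100°)/8.630941 = 2.060312
contact ratio ≈ 2.0603

2.0603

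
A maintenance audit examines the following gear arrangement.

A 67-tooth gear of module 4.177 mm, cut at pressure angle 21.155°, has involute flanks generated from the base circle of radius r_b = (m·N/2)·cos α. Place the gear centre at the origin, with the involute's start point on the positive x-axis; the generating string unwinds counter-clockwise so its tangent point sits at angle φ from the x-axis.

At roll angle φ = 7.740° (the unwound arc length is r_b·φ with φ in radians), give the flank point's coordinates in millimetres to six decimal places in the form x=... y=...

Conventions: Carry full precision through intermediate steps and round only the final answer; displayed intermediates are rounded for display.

class = single-mesh tooth geometry [base-circle involute, m = 4.177, 67T]
pitch radius r_p = m·N/2 = 4.177·67/2 = 139.929500
base radius r_b = r_p·cos α = 139.929500·cos 21.155° = 130.499306
roll angle φ = 7.740° = 0.13508848 rad
x = r_b·(cos φ + φ·sin φ) = 131.684613
y = r_b·(sin φ − φ·cos φ) = 0.107041

x=131.684613 y=0.107041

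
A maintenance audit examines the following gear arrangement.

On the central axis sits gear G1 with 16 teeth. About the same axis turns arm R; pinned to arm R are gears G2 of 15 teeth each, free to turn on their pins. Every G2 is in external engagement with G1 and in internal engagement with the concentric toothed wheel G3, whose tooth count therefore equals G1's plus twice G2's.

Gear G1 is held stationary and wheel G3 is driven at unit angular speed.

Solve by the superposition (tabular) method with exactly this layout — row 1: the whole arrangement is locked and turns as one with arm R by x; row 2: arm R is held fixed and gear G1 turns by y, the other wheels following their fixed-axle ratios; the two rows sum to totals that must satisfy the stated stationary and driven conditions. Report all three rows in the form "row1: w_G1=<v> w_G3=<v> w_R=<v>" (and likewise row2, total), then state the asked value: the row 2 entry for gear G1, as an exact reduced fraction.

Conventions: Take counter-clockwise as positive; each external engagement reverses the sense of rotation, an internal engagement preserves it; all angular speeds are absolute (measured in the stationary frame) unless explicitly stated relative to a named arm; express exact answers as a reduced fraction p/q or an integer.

planetary set (16T centre, 15T on arm, 46T internal) — Willis relation
row 1 (train locked, turned with arm): all members turn x
row 2 — arm fixed, fixed-axis ratios: sun y, ring −(16/46)·y, arm 0
boundary: total ω_sun = x + y = 0 and total ω_ring = x − (16/46)·y = 1  ⇒  y = -23/31, x = 23/31
row 2 ring = −(16/46)·(-23/31) = 8/31
totals (row 1 + row 2): sun 23/31 + (-23/31) = 0, ring 23/31 + 8/31 = 1, arm 23/31 + 0 = 23/31
asked cell (row2, sun) = -23/31

row1: w_G1=23/31 w_G3=23/31 w_R=23/31
row2: w_G1=-23/31 w_G3=8/31 w_R=0
total: w_G1=0 w_G3=1 w_R=23/31
asked value: -23/31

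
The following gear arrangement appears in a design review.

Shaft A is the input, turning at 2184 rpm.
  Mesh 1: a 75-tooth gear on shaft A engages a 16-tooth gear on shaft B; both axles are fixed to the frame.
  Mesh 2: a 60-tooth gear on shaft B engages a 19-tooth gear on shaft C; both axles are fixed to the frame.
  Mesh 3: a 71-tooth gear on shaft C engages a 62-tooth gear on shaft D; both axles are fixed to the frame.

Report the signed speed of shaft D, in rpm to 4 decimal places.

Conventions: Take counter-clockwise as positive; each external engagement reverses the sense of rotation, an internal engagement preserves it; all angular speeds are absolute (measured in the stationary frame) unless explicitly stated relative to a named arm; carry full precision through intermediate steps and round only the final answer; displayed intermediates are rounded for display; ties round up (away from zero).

-37021.8591 rpm

class = fixed-axis compound train [3 meshes; 3 ratios multiply, 3 sense flips]
mesh 1 [75T→16T]: ω = 2184.0000×75/16 = 10237.5000 rpm, sense flips to −
mesh 2 [60T→19T]: ω = 10237.5000×60/19 = 32328.9474 rpm, sense flips to +
mesh 3 [71T→62T]: ω = 32328.9474×71/62 = 37021.8591 rpm, sense flips to −
signed output speed = -37021.8591 rpm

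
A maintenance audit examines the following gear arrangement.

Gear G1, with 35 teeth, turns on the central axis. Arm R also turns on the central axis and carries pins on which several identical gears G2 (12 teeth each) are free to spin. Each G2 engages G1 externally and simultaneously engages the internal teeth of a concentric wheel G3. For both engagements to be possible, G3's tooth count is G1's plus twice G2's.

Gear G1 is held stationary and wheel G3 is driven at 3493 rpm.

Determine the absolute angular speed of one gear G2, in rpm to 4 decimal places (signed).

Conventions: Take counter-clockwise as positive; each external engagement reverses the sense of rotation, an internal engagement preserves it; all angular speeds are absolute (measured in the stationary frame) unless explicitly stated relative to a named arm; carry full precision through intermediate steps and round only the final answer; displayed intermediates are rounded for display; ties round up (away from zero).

+8586.9583 rpm

planetary set (35T centre, 12T on arm, 59T internal) — Willis relation
normalise by the input: solve with ω_ring = 1, then scale by 3493 rpm
ring teeth: 35 + 2·12 = 59
35(ω_sun−ω_arm) = −59(ω_ring−ω_arm),  ω_sun = 0, ω_ring = 1
35(0−ω_arm) = −59(1−ω_arm)  ⇒  94·ω_arm = 59  ⇒  ω_arm = 59/94
sun–planet mesh: 35·(0−59/94) = −12·(ω_p−ω_arm)  ⇒  ω_p−ω_arm = 2065/1128
ω_p = 59/94 + 2065/1128 = 59/24
scale: ω_p = 59/24 × 3493 rpm = +8586.9583 rpm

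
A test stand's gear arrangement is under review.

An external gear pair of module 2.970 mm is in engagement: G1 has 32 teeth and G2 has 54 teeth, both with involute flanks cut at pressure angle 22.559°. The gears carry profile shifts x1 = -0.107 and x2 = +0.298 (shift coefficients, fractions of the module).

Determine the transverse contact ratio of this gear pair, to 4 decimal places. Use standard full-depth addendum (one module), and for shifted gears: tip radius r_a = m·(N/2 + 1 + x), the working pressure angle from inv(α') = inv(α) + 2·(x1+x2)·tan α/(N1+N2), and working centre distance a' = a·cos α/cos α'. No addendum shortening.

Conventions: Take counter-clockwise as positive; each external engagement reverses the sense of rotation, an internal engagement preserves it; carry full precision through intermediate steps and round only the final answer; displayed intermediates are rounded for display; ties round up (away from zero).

1.5815

topology: single-mesh involute geometry — m = 2.970, 32T/54T pair
base radii: r_b1 = 43.884006, r_b2 = 74.054260
tip radii: r_a1 = 50.172210, r_a2 = 84.045060
inv(α') = inv(22.559°) + 2·(-0.107+0.298)·tan α/(32+54) = 0.02353691  ⇒  α' = 23.15397°
a' = a·cos α / cos α' = 127.7100·cos 22.559°/cos 23.15397° = 128.270239
action lengths: √(r_a1²−r_b1²) = 24.319635, √(r_a2²−r_b2²) = 39.743410
base pitch p_b = π·m·cos α = 8.616604
CR = (24.319635 + 39.743410 − 128.270239·sin 23.15397°)/8.616604 = 1.581453
contact ratio ≈ 1.5815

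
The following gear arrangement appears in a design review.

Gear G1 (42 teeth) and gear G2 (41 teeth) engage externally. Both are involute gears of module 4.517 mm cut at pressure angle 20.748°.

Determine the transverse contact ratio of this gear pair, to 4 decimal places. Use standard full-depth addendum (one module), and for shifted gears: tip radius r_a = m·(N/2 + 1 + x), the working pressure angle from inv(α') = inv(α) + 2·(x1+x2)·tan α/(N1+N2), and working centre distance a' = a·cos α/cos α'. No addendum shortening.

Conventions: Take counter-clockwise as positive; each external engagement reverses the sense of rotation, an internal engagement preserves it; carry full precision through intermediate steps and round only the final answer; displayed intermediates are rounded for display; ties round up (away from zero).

recognized (one external pair, fixed centres): single-mesh tooth geometry, m = 4.517, N1 = 42, N2 = 41
base radii: r_b1 = 88.705294, r_b2 = 86.593263
tip radii: r_a1 = 99.374000, r_a2 = 97.115500
no profile shift: α' = α, a' = a
action lengths: √(r_a1²−r_b1²) = 44.794673, √(r_a2²−r_b2²) = 43.966205
base pitch p_b = π·m·cos α = 13.270281
CR = (44.794673 + 43.966205 − 187.455500·sin 20.74800°)/13.270281 = 1.684455
contact ratio ≈ 1.6845

1.6845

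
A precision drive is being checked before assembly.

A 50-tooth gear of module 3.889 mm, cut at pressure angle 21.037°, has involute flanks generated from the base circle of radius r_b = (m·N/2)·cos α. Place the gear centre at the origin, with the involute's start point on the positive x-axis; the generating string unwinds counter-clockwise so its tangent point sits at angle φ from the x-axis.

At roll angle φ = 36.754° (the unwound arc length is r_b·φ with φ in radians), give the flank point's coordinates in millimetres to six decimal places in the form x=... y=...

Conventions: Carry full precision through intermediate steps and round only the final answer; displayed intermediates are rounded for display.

topology: single-mesh involute geometry — m = 3.889, N = 50
pitch radius r_p = m·N/2 = 3.889·50/2 = 97.225000
base radius r_b = r_p·cos α = 97.225000·cos 21.037° = 90.744838
roll angle φ = 36.754° = 0.64147831 rad
x = r_b·(cos φ + φ·sin φ) = 107.538094
y = r_b·(sin φ − φ·cos φ) = 7.660715

x=107.538094 y=7.660715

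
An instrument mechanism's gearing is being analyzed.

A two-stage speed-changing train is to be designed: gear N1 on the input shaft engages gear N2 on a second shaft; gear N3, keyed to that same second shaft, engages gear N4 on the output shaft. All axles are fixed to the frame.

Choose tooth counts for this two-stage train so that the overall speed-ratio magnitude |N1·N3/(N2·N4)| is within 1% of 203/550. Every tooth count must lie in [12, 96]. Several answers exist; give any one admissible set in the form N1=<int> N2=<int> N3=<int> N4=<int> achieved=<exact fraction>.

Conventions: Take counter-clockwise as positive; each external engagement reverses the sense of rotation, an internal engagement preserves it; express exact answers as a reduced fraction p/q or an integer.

N1=14 N2=20 N3=29 N4=55 achieved=203/550

topology: fixed-axis compound train — 2 stages, target 203/550
target = 203/550 in lowest terms: an exact hit needs N1·N3 = k·203 and N2·N4 = k·550 for one integer k, every count in [12, 96]; additionally prefer no 1:1 stage (N1 ≠ N2, N3 ≠ N4)
k = 1: no 1:1-free in-range split of k·203 and k·550 into factor pairs; take k = 2
k = 2: N1·N3 = 406 = 14·29, N2·N4 = 1100 = 20·55
achieved = 14·29/(20·55) = 203/550; |achieved − target| = 0 ≤ 203/55000 ✓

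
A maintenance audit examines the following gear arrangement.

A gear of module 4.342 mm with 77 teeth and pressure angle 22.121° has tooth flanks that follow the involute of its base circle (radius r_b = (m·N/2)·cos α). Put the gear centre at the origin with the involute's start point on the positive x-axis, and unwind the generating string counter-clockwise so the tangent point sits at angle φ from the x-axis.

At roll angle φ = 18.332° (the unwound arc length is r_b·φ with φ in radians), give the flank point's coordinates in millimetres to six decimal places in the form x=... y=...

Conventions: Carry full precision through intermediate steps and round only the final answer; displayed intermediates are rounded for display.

x=162.586878 y=1.673527

topology: single-mesh involute geometry — m = 4.342, N = 77
pitch radius r_p = m·N/2 = 4.342·77/2 = 167.167000
base radius r_b = r_p·cos α = 167.167000·cos 22.121° = 154.861950
roll angle φ = 18.332° = 0.31995376 rad
x = r_b·(cos φ + φ·sin φ) = 162.586878
y = r_b·(sin φ − φ·cos φ) = 1.673527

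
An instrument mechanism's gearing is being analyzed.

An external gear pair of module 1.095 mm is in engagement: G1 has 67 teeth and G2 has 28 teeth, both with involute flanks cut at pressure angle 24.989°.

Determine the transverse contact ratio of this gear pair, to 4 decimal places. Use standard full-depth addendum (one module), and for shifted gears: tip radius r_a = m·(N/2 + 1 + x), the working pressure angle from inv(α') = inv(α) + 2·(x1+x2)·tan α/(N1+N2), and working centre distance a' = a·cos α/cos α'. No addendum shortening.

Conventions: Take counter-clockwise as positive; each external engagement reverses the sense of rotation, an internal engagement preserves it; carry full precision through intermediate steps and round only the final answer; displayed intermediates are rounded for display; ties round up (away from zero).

class = single-mesh tooth geometry [involute pair 67T × 28T, m = 1.095]
base radii: r_b1 = 33.248611, r_b2 = 13.894942
tip radii: r_a1 = 37.777500, r_a2 = 16.425000
no profile shift: α' = α, a' = a
action lengths: √(r_a1²−r_b1²) = 17.935143, √(r_a2²−r_b2²) = 8.758494
base pitch p_b = π·m·cos α = 3.118018
CR = (17.935143 + 8.758494 − 52.012500·sin 24.98900°)/3.118018 = 1.514185
contact ratio ≈ 1.5142

1.5142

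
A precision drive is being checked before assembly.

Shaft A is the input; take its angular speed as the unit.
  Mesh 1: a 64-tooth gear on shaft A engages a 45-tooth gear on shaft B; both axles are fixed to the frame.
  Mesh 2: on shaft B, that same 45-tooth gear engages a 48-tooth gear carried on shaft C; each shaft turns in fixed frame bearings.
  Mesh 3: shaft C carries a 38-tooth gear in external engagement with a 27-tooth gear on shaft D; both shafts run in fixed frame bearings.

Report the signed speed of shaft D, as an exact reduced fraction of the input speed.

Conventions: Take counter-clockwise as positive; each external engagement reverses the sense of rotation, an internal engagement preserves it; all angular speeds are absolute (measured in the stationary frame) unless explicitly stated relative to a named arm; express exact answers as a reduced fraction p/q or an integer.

3-mesh fixed-axis compound train (all bearings frame-fixed)
mesh 1 [64T→45T]: |ω|/ω_in = 1×64/45 = 64/45, sense flips to −
mesh 2 [45T→48T]: |ω|/ω_in = (64/45)×45/48 = 4/3, sense flips to +
mesh 3 [38T→27T]: |ω|/ω_in = (4/3)×38/27 = 152/81, sense flips to −
signed output speed (× input speed) = -152/81

-152/81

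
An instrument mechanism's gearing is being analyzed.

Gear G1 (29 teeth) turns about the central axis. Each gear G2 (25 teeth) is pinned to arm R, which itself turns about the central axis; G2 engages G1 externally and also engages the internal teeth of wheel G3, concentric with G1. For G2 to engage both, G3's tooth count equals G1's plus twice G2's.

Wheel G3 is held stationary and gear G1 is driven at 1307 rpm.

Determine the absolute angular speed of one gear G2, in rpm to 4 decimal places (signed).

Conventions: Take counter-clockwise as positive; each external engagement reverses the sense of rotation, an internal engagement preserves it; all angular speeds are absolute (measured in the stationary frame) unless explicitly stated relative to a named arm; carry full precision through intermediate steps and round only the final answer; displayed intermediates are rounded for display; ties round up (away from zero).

-758.0600 rpm

topology: planetary set — G1 29T / G2 25T / G3 79T, arm = carrier (Willis)
normalise by the input: solve with ω_sun = 1, then scale by 1307 rpm
ring teeth: 29 + 2·25 = 79
29(ω_sun−ω_arm) = −79(ω_ring−ω_arm),  ω_ring = 0, ω_sun = 1
29(1−ω_arm) = −79(0−ω_arm)  ⇒  108·ω_arm = 29  ⇒  ω_arm = 29/108
sun–planet mesh: 29·(1−29/108) = −25·(ω_p−ω_arm)  ⇒  ω_p−ω_arm = -2291/2700
ω_p = 29/108 − 2291/2700 = -29/50
scale: ω_p = -29/50 × 1307 rpm = -758.0600 rpm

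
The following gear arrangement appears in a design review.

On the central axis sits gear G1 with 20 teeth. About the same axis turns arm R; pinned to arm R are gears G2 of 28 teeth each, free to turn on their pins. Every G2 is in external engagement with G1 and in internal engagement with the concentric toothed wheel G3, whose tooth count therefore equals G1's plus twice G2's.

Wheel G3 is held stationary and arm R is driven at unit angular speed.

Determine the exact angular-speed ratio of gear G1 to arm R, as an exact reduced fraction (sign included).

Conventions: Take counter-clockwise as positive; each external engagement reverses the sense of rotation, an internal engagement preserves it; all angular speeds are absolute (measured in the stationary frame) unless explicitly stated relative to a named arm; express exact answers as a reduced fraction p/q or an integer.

24/5

planetary set (20T centre, 28T on arm, 76T internal) — Willis relation
ring teeth: 20 + 2·28 = 76
20(ω_sun−ω_arm) = −76(ω_ring−ω_arm),  ω_ring = 0, ω_arm = 1
ω_sun = 1 − (76/20)(0−1) = 24/5
ω_out/ω_in = 24/5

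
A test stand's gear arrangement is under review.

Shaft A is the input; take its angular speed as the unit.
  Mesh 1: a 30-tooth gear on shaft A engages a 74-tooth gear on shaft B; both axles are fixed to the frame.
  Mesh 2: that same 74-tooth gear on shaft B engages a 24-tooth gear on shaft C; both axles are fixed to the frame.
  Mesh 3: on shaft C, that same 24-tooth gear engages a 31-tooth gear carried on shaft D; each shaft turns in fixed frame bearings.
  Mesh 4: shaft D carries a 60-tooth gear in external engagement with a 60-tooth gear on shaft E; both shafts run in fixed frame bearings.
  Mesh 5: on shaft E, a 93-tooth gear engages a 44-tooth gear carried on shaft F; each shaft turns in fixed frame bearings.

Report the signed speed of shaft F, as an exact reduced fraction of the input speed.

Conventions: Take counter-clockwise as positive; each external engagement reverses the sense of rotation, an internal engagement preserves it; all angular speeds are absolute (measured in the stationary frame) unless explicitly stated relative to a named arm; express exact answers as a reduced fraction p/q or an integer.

5-mesh fixed-axis compound train (all bearings frame-fixed)
mesh 1 [30T→74T]: |ω|/ω_in = 1×30/74 = 15/37, sense flips to −
mesh 2 [74T→24T]: |ω|/ω_in = (15/37)×74/24 = 5/4, sense flips to +
mesh 3 [24T→31T]: |ω|/ω_in = (5/4)×24/31 = 30/31, sense flips to −
mesh 4 [60T→60T]: |ω|/ω_in = (30/31)×60/60 = 30/31, sense flips to +
mesh 5 [93T→44T]: |ω|/ω_in = (30/31)×93/44 = 45/22, sense flips to −
signed output speed (× input speed) = -45/22

-45/22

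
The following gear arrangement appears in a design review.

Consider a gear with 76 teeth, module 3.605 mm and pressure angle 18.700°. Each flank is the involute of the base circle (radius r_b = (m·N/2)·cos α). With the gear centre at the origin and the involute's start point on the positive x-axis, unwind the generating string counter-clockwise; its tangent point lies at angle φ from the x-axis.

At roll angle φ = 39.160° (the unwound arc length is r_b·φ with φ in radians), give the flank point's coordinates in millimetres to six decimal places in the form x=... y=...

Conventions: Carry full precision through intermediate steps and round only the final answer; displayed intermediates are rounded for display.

x=156.616926 y=13.174968

topology: single-mesh involute geometry — m = 3.605, N = 76
pitch radius r_p = m·N/2 = 3.605·76/2 = 136.990000
base radius r_b = r_p·cos α = 136.990000·cos 18.700° = 129.758336
roll angle φ = 39.160° = 0.68347094 rad
x = r_b·(cos φ + φ·sin φ) = 156.616926
y = r_b·(sin φ − φ·cos φ) = 13.174968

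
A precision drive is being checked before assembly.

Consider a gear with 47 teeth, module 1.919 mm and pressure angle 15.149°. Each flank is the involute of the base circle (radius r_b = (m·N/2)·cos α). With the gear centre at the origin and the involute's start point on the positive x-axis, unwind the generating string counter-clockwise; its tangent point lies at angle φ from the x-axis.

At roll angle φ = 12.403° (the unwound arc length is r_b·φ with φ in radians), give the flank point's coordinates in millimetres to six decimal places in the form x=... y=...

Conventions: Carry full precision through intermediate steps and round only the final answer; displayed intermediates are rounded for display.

single-mesh involute tooth geometry (47T wheel at module 1.919)
pitch radius r_p = m·N/2 = 1.919·47/2 = 45.096500
base radius r_b = r_p·cos α = 45.096500·cos 15.149° = 43.529374
roll angle φ = 12.403° = 0.21647319 rad
x = r_b·(cos φ + φ·sin φ) = 44.537364
y = r_b·(sin φ − φ·cos φ) = 0.146500

x=44.537364 y=0.146500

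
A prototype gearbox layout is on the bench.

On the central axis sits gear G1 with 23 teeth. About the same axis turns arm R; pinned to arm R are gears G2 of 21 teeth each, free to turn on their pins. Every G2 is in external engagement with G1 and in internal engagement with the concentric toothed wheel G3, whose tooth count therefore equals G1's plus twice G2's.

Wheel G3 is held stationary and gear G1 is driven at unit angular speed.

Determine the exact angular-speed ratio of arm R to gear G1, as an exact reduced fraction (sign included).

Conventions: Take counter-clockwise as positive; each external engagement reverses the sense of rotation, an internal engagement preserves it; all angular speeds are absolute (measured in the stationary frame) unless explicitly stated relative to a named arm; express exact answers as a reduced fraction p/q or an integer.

23/88

topology: planetary set — G1 23T / G2 21T / G3 65T, arm = carrier (Willis)
ring teeth: 23 + 2·21 = 65
23(ω_sun−ω_arm) = −65(ω_ring−ω_arm),  ω_ring = 0, ω_sun = 1
23(1−ω_arm) = −65(0−ω_arm)  ⇒  88·ω_arm = 23  ⇒  ω_arm = 23/88
ω_out/ω_in = 23/88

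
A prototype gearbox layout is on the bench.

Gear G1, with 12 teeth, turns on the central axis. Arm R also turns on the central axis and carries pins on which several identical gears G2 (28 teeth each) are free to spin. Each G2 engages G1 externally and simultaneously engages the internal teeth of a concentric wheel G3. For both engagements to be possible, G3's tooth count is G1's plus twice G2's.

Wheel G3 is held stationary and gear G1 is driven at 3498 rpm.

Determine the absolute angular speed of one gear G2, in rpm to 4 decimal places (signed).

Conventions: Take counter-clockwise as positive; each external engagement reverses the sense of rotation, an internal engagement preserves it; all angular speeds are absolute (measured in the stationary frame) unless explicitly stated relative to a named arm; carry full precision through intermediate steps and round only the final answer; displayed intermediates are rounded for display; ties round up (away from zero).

recognized (axles ride arm R): planetary set, 12/28/68 teeth
normalise by the input: solve with ω_sun = 1, then scale by 3498 rpm
ring teeth: 12 + 2·28 = 68
12(ω_sun−ω_arm) = −68(ω_ring−ω_arm),  ω_ring = 0, ω_sun = 1
12(1−ω_arm) = −68(0−ω_arm)  ⇒  80·ω_arm = 12  ⇒  ω_arm = 3/20
sun–planet mesh: 12·(1−3/20) = −28·(ω_p−ω_arm)  ⇒  ω_p−ω_arm = -51/140
ω_p = 3/20 − 51/140 = -3/14
scale: ω_p = -3/14 × 3498 rpm = -749.5714 rpm

-749.5714 rpm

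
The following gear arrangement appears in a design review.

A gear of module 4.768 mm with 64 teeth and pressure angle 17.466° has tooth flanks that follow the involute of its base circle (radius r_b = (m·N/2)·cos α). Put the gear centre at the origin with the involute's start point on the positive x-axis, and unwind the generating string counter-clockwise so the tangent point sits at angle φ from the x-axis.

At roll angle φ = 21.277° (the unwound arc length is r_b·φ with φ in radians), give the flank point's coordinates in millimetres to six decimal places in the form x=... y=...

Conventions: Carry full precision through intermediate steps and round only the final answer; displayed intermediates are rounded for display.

x=155.233530 y=2.450349

topology: single-mesh involute geometry — m = 4.768, N = 64
pitch radius r_p = m·N/2 = 4.768·64/2 = 152.576000
base radius r_b = r_p·cos α = 152.576000·cos 17.466° = 145.541518
roll angle φ = 21.277° = 0.37135370 rad
x = r_b·(cos φ + φ·sin φ) = 155.233530
y = r_b·(sin φ − φ·cos φ) = 2.450349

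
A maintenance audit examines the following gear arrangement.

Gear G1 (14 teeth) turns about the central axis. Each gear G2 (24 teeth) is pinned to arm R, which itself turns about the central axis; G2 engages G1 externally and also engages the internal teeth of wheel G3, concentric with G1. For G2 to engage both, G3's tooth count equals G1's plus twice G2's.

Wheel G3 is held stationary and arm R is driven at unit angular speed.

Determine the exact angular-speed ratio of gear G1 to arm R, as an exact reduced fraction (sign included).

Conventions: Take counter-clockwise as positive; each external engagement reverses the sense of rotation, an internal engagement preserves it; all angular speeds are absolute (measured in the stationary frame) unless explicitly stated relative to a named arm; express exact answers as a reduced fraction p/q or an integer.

38/7

class = planetary set [G3 = 14+2·24 = 62; Willis about the carrier]
ring teeth: 14 + 2·24 = 62
14(ω_sun−ω_arm) = −62(ω_ring−ω_arm),  ω_ring = 0, ω_arm = 1
ω_sun = 1 − (62/14)(0−1) = 38/7
ω_out/ω_in = 38/7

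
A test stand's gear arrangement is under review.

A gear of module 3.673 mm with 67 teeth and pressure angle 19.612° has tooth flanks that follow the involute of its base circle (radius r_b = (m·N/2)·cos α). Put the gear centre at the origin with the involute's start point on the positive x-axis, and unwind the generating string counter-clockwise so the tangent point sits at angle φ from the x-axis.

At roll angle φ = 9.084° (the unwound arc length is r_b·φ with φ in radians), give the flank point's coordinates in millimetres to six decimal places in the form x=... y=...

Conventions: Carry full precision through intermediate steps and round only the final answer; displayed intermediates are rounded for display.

single-mesh involute tooth geometry (67T wheel at module 3.673)
pitch radius r_p = m·N/2 = 3.673·67/2 = 123.045500
base radius r_b = r_p·cos α = 123.045500·cos 19.612° = 115.907283
roll angle φ = 9.084° = 0.15854571 rad
x = r_b·(cos φ + φ·sin φ) = 117.354907
y = r_b·(sin φ − φ·cos φ) = 0.153589

x=117.354907 y=0.153589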